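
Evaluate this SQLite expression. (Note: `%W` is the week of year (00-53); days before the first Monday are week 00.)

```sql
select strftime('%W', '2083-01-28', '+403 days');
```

First apply '+403 days': 2083-01-28 → 2084-03-06.
2084-03-06 is a Monday. SQLite's %W counts Mondays since the year started; the result is 10.

10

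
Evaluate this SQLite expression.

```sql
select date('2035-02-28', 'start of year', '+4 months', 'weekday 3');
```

`start of year` rewinds 2035-02-28 to 2035-01-01.
Adding +4 months to 2035-01-01 gives 2035-05-01.
`weekday 3` advances to the next Wednesday; 2035-05-01 is a Tuesday, so it moves forward to 2035-05-02.

2035-05-02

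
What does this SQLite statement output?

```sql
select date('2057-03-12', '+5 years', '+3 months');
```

2062-06-12

Adding +5 years to 2057-03-12 gives 2062-03-12.
Adding +3 months to 2062-03-12 gives 2062-06-12.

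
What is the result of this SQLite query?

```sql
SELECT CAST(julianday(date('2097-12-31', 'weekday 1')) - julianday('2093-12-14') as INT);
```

1484

`weekday 1` advances to the next Monday; 2097-12-31 is a Tuesday, so it moves forward to 2098-01-06.
17 days remain in December 2093 after the 14th (31 − 14).
Full months from January 2094 through December 2097 contribute their day counts.
Then 6 days into January 2098.
Total: 17 + 31 + 28 + 31 + 30 + 31 + 30 + 31 + 31 + 30 + 31 + 30 + 31 + 31 + 28 + 31 + 30 + 31 + 30 + 31 + 31 + 30 + 31 + 30 + 31 + 31 + 29 + 31 + 30 + 31 + 30 + 31 + 31 + 30 + 31 + 30 + 31 + 31 + 28 + 31 + 30 + 31 + 30 + 31 + 31 + 30 + 31 + 30 + 31 + 6 = 1484.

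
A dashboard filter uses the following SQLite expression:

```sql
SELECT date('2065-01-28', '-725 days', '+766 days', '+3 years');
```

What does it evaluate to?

2068-03-10

Applying '-725 days' to 2065-01-28: counting 725 days back gives 2063-02-03.
Applying '+766 days' to 2063-02-03: counting 766 days forward gives 2065-03-10.
Adding +3 years to 2065-03-10 gives 2068-03-10.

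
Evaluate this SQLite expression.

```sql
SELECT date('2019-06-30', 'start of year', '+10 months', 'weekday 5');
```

2019-11-01

`start of year` rewinds 2019-06-30 to 2019-01-01.
Adding +10 months to 2019-01-01 gives 2019-11-01.
`weekday 5` advances to the next Friday; 2019-11-01 is already a Friday, so it stays at 2019-11-01.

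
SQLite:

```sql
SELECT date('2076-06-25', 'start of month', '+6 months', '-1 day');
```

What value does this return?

2076-11-30

`start of month` rewinds 2076-06-25 to 2076-06-01.
Adding +6 months to 2076-06-01 gives 2076-12-01.
Going back 1 day from 2076-12-01 reaches 2076-11-30 (last day of November, 30 days).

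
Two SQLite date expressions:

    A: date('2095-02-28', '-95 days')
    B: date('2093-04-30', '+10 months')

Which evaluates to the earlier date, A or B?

B

A = 2094-11-25.
B = 2094-03-02.
B is earlier.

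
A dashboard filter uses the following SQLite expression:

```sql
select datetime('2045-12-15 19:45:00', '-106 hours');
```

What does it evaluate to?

2045-12-11 09:45:00

-106 hours from 2045-12-15 19:45:00 is 2045-12-11 09:45:00 (crosses midnight).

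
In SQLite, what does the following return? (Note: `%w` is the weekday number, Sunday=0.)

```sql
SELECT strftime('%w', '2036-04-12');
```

2036-04-12 is a Saturday; with Sunday=0 that is 6.

6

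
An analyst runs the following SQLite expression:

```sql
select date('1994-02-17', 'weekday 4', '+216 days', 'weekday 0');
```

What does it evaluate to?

`weekday 4` advances to the next Thursday; 1994-02-17 is already a Thursday, so it stays at 1994-02-17.
Applying '+216 days' to 1994-02-17: counting 216 days forward gives 1994-09-21.
`weekday 0` advances to the next Sunday; 1994-09-21 is a Wednesday, so it moves forward to 1994-09-25.

1994-09-25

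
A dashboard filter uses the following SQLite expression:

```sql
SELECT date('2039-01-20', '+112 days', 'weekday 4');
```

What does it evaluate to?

Applying '+112 days' to 2039-01-20: counting 112 days forward gives 2039-05-12.
`weekday 4` advances to the next Thursday; 2039-05-12 is already a Thursday, so it stays at 2039-05-12.

2039-05-12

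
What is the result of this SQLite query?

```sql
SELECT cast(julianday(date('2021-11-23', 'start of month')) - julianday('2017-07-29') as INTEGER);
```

`start of month` rewinds 2021-11-23 to 2021-11-01.
2 days remain in July 2017 after the 29th (31 − 29).
Full months from August 2017 through October 2021 contribute their day counts.
Then 1 day into November 2021.
Total: 2 + 31 + 30 + 31 + 30 + 31 + 31 + 28 + 31 + 30 + 31 + 30 + 31 + 31 + 30 + 31 + 30 + 31 + 31 + 28 + 31 + 30 + 31 + 30 + 31 + 31 + 30 + 31 + 30 + 31 + 31 + 29 + 31 + 30 + 31 + 30 + 31 + 31 + 30 + 31 + 30 + 31 + 31 + 28 + 31 + 30 + 31 + 30 + 31 + 31 + 30 + 31 + 1 = 1556.

1556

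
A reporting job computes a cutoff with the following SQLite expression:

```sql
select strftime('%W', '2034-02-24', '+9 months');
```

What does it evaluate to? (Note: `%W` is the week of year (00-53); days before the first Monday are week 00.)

First apply '+9 months': 2034-02-24 → 2034-11-24.
2034-11-24 is a Friday. SQLite's %W counts Mondays since the year started; the result is 47.

47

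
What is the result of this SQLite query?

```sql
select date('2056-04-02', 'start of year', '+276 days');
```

2056-10-03

`start of year` rewinds 2056-04-02 to 2056-01-01.
Applying '+276 days' to 2056-01-01: counting 276 days forward gives 2056-10-03.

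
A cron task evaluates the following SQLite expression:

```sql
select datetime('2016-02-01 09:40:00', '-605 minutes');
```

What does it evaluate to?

605 minutes = 10h 5m; -605 minutes from 2016-02-01 09:40:00 is 2016-01-31 23:35:00 (crosses midnight).

2016-01-31 23:35:00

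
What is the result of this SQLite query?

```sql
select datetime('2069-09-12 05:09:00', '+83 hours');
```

2069-09-15 16:09:00

+83 hours from 2069-09-12 05:09:00 is 2069-09-15 16:09:00 (crosses midnight).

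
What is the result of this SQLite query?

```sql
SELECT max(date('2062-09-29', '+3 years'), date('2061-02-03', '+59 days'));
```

2065-09-29

date('2062-09-29', '+3 years') → 2065-09-29.
date('2061-02-03', '+59 days') → 2061-04-03.
Later of the two is 2065-09-29.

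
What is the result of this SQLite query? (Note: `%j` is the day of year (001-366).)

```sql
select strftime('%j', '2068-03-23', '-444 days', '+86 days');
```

First apply '-444 days', '+86 days': 2068-03-23 → 2067-03-31.
Day-of-year for 2067-03-31: days since 2067-01-01 inclusive = 90, zero-padded to 090.

090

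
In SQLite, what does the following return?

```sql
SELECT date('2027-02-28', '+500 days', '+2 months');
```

Applying '+500 days' to 2027-02-28: counting 500 days forward gives 2028-07-12.
Adding +2 months to 2028-07-12 gives 2028-09-12.

2028-09-12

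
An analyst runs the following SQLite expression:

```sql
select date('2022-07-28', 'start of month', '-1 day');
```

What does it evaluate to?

`start of month` rewinds 2022-07-28 to 2022-07-01.
Going back 1 day from 2022-07-01 reaches 2022-06-30 (last day of June, 30 days).

2022-06-30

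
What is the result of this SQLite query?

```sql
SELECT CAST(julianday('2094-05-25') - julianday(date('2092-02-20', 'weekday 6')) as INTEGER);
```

822

`weekday 6` advances to the next Saturday; 2092-02-20 is a Wednesday, so it moves forward to 2092-02-23.
6 days remain in February 2092 after the 23rd (29 − 23).
Full months from March 2092 through April 2094 contribute their day counts.
Then 25 days into May 2094.
Total: 6 + 31 + 30 + 31 + 30 + 31 + 31 + 30 + 31 + 30 + 31 + 31 + 28 + 31 + 30 + 31 + 30 + 31 + 31 + 30 + 31 + 30 + 31 + 31 + 28 + 31 + 30 + 25 = 822.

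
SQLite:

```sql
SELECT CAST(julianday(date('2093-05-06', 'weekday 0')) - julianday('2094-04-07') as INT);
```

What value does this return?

-332

`weekday 0` advances to the next Sunday; 2093-05-06 is a Wednesday, so it moves forward to 2093-05-10.
21 days remain in May 2093 after the 10th (31 − 10).
Full months from June 2093 through March 2094 contribute their day counts.
Then 7 days into April 2094.
Total: 21 + 30 + 31 + 31 + 30 + 31 + 30 + 31 + 31 + 28 + 31 + 7 = 332.
The subtraction is earlier − later, so the result is −332 → -332.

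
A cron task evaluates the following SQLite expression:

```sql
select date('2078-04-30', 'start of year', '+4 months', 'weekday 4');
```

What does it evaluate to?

`start of year` rewinds 2078-04-30 to 2078-01-01.
Adding +4 months to 2078-01-01 gives 2078-05-01.
`weekday 4` advances to the next Thursday; 2078-05-01 is a Sunday, so it moves forward to 2078-05-05.

2078-05-05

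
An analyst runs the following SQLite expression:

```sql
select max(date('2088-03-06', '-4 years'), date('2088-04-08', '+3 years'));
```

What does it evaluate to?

date('2088-03-06', '-4 years') → 2084-03-06.
date('2088-04-08', '+3 years') → 2091-04-08.
Later of the two is 2091-04-08.

2091-04-08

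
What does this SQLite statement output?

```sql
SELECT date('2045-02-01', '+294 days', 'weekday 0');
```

2045-11-26

Applying '+294 days' to 2045-02-01: counting 294 days forward gives 2045-11-22.
`weekday 0` advances to the next Sunday; 2045-11-22 is a Wednesday, so it moves forward to 2045-11-26.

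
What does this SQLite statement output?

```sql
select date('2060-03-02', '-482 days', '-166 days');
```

2058-05-24

Applying '-482 days' to 2060-03-02: counting 482 days back gives 2058-11-06.
Applying '-166 days' to 2058-11-06: counting 166 days back gives 2058-05-24.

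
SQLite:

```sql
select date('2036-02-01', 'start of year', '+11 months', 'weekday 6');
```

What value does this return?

`start of year` rewinds 2036-02-01 to 2036-01-01.
Adding +11 months to 2036-01-01 gives 2036-12-01.
`weekday 6` advances to the next Saturday; 2036-12-01 is a Monday, so it moves forward to 2036-12-06.

2036-12-06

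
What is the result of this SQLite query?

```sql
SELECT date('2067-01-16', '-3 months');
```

Adding -3 months to 2067-01-16 gives 2066-10-16.

2066-10-16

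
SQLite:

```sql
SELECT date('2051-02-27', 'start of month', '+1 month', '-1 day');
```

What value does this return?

`start of month` rewinds 2051-02-27 to 2051-02-01.
Adding +1 month to 2051-02-01 gives 2051-03-01.
Going back 1 day from 2051-03-01 reaches 2051-02-28 (last day of February, 28 days).

2051-02-28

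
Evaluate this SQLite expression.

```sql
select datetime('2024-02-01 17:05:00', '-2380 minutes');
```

2024-01-31 01:25:00

2380 minutes = 39h 40m; -2380 minutes from 2024-02-01 17:05:00 is 2024-01-31 01:25:00 (crosses midnight).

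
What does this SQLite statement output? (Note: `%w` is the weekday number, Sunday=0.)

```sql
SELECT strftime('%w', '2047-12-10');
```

2

2047-12-10 is a Tuesday; with Sunday=0 that is 2.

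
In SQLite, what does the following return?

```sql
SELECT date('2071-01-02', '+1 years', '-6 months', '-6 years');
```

2065-07-02

Adding +1 year to 2071-01-02 gives 2072-01-02.
Adding -6 months to 2072-01-02 gives 2071-07-02.
Adding -6 years to 2071-07-02 gives 2065-07-02.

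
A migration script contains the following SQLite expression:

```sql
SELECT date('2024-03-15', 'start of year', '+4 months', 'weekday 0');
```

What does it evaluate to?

2024-05-05

`start of year` rewinds 2024-03-15 to 2024-01-01.
Adding +4 months to 2024-01-01 gives 2024-05-01.
`weekday 0` advances to the next Sunday; 2024-05-01 is a Wednesday, so it moves forward to 2024-05-05.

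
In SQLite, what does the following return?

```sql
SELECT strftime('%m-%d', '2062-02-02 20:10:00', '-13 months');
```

01-02

First apply '-13 months': 2062-02-02 20:10:00 → 2061-01-02 20:10:00.
`%m-%d` extracts the month-day: 01-02.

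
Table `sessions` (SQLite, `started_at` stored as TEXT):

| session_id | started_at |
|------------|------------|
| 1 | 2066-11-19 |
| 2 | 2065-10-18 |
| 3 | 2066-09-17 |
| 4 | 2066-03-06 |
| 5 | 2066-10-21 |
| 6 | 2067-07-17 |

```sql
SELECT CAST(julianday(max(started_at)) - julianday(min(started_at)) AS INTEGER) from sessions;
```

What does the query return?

637

MIN = 2065-10-18, MAX = 2067-07-17.
13 days remain in October 2065 after the 18th (31 − 18).
Full months from November 2065 through June 2067 contribute their day counts.
Then 17 days into July 2067.
Total: 13 + 30 + 31 + 31 + 28 + 31 + 30 + 31 + 30 + 31 + 31 + 30 + 31 + 30 + 31 + 31 + 28 + 31 + 30 + 31 + 30 + 17 = 637.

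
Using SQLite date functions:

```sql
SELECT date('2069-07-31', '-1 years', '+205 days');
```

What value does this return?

Adding -1 year to 2069-07-31 gives 2068-07-31.
Applying '+205 days' to 2068-07-31: counting 205 days forward gives 2069-02-21.

2069-02-21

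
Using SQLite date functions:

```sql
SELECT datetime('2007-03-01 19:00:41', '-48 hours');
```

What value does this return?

-48 hours from 2007-03-01 19:00:41 is 2007-02-27 19:00:41 (crosses midnight).

2007-02-27 19:00:41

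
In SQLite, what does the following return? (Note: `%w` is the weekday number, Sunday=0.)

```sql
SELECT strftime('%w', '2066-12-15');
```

3

2066-12-15 is a Wednesday; with Sunday=0 that is 3.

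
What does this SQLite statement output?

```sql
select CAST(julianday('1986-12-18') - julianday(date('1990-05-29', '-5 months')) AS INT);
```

Adding -5 months to 1990-05-29 gives 1989-12-29.
13 days remain in December 1986 after the 18th (31 − 18).
Full months from January 1987 through November 1989 contribute their day counts.
Then 29 days into December 1989.
Total: 13 + 31 + 28 + 31 + 30 + 31 + 30 + 31 + 31 + 30 + 31 + 30 + 31 + 31 + 29 + 31 + 30 + 31 + 30 + 31 + 31 + 30 + 31 + 30 + 31 + 31 + 28 + 31 + 30 + 31 + 30 + 31 + 31 + 30 + 31 + 30 + 29 = 1107.
The subtraction is earlier − later, so the result is −1107 → -1107.

-1107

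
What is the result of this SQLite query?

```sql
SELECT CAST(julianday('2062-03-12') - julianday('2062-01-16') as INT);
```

55

15 days remain in January 2062 after the 16th (31 − 16).
February 2062: 28 days.
Then 12 days into March 2062.
Total: 15 + 28 + 12 = 55.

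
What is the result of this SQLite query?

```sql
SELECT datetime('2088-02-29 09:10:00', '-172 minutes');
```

172 minutes = 2h 52m; -172 minutes from 2088-02-29 09:10:00 is 2088-02-29 06:18:00.

2088-02-29 06:18:00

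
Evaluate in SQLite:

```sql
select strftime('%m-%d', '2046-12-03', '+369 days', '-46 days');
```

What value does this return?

First apply '+369 days', '-46 days': 2046-12-03 → 2047-10-22.
`%m-%d` extracts the month-day: 10-22.

10-22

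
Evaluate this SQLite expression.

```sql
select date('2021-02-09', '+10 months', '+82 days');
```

2022-03-01

Adding +10 months to 2021-02-09 gives 2021-12-09.
Applying '+82 days' to 2021-12-09: counting 82 days forward gives 2022-03-01.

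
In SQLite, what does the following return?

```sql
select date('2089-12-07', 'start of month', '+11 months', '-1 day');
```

`start of month` rewinds 2089-12-07 to 2089-12-01.
Adding +11 months to 2089-12-01 gives 2090-11-01.
Going back 1 day from 2090-11-01 reaches 2090-10-31 (last day of October, 31 days).

2090-10-31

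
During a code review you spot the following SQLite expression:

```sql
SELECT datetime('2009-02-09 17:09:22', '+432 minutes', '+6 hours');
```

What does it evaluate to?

432 minutes = 7h 12m; +432 minutes from 2009-02-09 17:09:22 is 2009-02-10 00:21:22 (crosses midnight).
+6 hours from 2009-02-10 00:21:22 is 2009-02-10 06:21:22.

2009-02-10 06:21:22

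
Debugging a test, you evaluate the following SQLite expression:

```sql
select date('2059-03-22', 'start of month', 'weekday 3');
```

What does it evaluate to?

2059-03-05

`start of month` rewinds 2059-03-22 to 2059-03-01.
`weekday 3` advances to the next Wednesday; 2059-03-01 is a Saturday, so it moves forward to 2059-03-05.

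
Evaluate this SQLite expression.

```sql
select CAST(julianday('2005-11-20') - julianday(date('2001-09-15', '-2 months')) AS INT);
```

Adding -2 months to 2001-09-15 gives 2001-07-15.
16 days remain in July 2001 after the 15th (31 − 15).
Full months from August 2001 through October 2005 contribute their day counts.
Then 20 days into November 2005.
Total: 16 + 31 + 30 + 31 + 30 + 31 + 31 + 28 + 31 + 30 + 31 + 30 + 31 + 31 + 30 + 31 + 30 + 31 + 31 + 28 + 31 + 30 + 31 + 30 + 31 + 31 + 30 + 31 + 30 + 31 + 31 + 29 + 31 + 30 + 31 + 30 + 31 + 31 + 30 + 31 + 30 + 31 + 31 + 28 + 31 + 30 + 31 + 30 + 31 + 31 + 30 + 31 + 20 = 1589.

1589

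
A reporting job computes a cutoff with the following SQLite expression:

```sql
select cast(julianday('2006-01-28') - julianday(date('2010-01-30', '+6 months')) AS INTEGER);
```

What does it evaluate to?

-1644

Adding +6 months to 2010-01-30 gives 2010-07-30.
3 days remain in January 2006 after the 28th (31 − 28).
Full months from February 2006 through June 2010 contribute their day counts.
Then 30 days into July 2010.
Total: 3 + 28 + 31 + 30 + 31 + 30 + 31 + 31 + 30 + 31 + 30 + 31 + 31 + 28 + 31 + 30 + 31 + 30 + 31 + 31 + 30 + 31 + 30 + 31 + 31 + 29 + 31 + 30 + 31 + 30 + 31 + 31 + 30 + 31 + 30 + 31 + 31 + 28 + 31 + 30 + 31 + 30 + 31 + 31 + 30 + 31 + 30 + 31 + 31 + 28 + 31 + 30 + 31 + 30 + 30 = 1644.
The subtraction is earlier − later, so the result is −1644 → -1644.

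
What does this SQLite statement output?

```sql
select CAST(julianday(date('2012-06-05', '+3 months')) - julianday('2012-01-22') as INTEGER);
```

Adding +3 months to 2012-06-05 gives 2012-09-05.
9 days remain in January 2012 after the 22nd (31 − 22).
Full months from February 2012 through August 2012 contribute their day counts.
Then 5 days into September 2012.
Total: 9 + 29 + 31 + 30 + 31 + 30 + 31 + 31 + 5 = 227.

227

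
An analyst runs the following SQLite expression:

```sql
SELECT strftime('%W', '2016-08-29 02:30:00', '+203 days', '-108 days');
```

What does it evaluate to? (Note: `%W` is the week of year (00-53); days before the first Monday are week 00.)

48

First apply '+203 days', '-108 days': 2016-08-29 02:30:00 → 2016-12-02 02:30:00.
2016-12-02 is a Friday. SQLite's %W counts Mondays since the year started; the result is 48.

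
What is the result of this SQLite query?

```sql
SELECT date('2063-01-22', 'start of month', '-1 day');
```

`start of month` rewinds 2063-01-22 to 2063-01-01.
Going back 1 day from 2063-01-01 reaches 2062-12-31 (last day of December, 31 days).

2062-12-31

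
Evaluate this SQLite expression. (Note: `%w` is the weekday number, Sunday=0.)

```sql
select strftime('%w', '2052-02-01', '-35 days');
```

First apply '-35 days': 2052-02-01 → 2051-12-28.
2051-12-28 is a Thursday; with Sunday=0 that is 4.

4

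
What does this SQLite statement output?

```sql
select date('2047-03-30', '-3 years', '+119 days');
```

Adding -3 years to 2047-03-30 gives 2044-03-30.
Applying '+119 days' to 2044-03-30: counting 119 days forward gives 2044-07-27.

2044-07-27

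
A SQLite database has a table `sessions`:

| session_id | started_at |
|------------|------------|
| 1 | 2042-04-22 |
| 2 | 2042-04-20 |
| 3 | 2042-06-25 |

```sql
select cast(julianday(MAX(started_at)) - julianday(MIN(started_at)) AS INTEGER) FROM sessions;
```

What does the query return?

MIN = 2042-04-20, MAX = 2042-06-25.
10 days remain in April 2042 after the 20th (30 − 20).
May 2042: 31 days.
Then 25 days into June 2042.
Total: 10 + 31 + 25 = 66.

66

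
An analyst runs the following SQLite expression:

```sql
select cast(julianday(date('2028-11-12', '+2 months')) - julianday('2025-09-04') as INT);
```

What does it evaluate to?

1226

Adding +2 months to 2028-11-12 gives 2029-01-12.
26 days remain in September 2025 after the 4th (30 − 4).
Full months from October 2025 through December 2028 contribute their day counts.
Then 12 days into January 2029.
Total: 26 + 31 + 30 + 31 + 31 + 28 + 31 + 30 + 31 + 30 + 31 + 31 + 30 + 31 + 30 + 31 + 31 + 28 + 31 + 30 + 31 + 30 + 31 + 31 + 30 + 31 + 30 + 31 + 31 + 29 + 31 + 30 + 31 + 30 + 31 + 31 + 30 + 31 + 30 + 31 + 12 = 1226.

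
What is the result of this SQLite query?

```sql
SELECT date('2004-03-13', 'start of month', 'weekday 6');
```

2004-03-06

`start of month` rewinds 2004-03-13 to 2004-03-01.
`weekday 6` advances to the next Saturday; 2004-03-01 is a Monday, so it moves forward to 2004-03-06.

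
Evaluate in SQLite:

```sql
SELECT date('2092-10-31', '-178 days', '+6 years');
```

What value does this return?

2098-05-06

Applying '-178 days' to 2092-10-31: counting 178 days back gives 2092-05-06.
Adding +6 years to 2092-05-06 gives 2098-05-06.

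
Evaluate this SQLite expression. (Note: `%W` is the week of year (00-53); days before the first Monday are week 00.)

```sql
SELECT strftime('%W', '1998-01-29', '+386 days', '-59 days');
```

First apply '+386 days', '-59 days': 1998-01-29 → 1998-12-22.
1998-12-22 is a Tuesday. SQLite's %W counts Mondays since the year started; the result is 51.

51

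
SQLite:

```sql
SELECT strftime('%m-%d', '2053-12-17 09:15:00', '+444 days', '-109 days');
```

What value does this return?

First apply '+444 days', '-109 days': 2053-12-17 09:15:00 → 2054-11-17 09:15:00.
`%m-%d` extracts the month-day: 11-17.

11-17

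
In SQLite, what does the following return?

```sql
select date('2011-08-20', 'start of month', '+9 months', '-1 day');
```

`start of month` rewinds 2011-08-20 to 2011-08-01.
Adding +9 months to 2011-08-01 gives 2012-05-01.
Going back 1 day from 2012-05-01 reaches 2012-04-30 (last day of April, 30 days).

2012-04-30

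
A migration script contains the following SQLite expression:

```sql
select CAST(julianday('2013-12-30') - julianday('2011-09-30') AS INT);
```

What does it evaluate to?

0 days remain in September 2011 after the 30th (30 − 30).
Full months from October 2011 through November 2013 contribute their day counts.
Then 30 days into December 2013.
Total: 0 + 31 + 30 + 31 + 31 + 29 + 31 + 30 + 31 + 30 + 31 + 31 + 30 + 31 + 30 + 31 + 31 + 28 + 31 + 30 + 31 + 30 + 31 + 31 + 30 + 31 + 30 + 30 = 822.

822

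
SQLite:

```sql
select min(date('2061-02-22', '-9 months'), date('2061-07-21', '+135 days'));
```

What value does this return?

2060-05-22

date('2061-02-22', '-9 months') → 2060-05-22.
date('2061-07-21', '+135 days') → 2061-12-03.
Earlier of the two is 2060-05-22.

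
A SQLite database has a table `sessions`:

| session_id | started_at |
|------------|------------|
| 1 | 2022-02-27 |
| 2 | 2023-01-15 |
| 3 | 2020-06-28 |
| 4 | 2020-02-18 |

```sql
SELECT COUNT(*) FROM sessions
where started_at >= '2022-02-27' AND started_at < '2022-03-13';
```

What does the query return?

Rows in [2022-02-27, 2022-03-13): 2022-02-27 → 1 row.

1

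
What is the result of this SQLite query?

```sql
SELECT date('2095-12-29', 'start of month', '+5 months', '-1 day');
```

2096-04-30

`start of month` rewinds 2095-12-29 to 2095-12-01.
Adding +5 months to 2095-12-01 gives 2096-05-01.
Going back 1 day from 2096-05-01 reaches 2096-04-30 (last day of April, 30 days).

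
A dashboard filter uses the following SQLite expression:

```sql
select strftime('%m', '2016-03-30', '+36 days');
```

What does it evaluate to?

First apply '+36 days': 2016-03-30 → 2016-05-05.
`%m` extracts the 2-digit month (01-12): 05.

05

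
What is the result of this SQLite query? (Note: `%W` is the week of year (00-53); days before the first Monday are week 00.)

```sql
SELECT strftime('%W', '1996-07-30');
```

1996-07-30 is a Tuesday. SQLite's %W counts Mondays since the year started; the result is 31.

31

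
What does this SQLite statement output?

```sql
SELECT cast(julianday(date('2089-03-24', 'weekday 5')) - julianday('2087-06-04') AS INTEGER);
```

660

`weekday 5` advances to the next Friday; 2089-03-24 is a Thursday, so it moves forward to 2089-03-25.
26 days remain in June 2087 after the 4th (30 − 4).
Full months from July 2087 through February 2089 contribute their day counts.
Then 25 days into March 2089.
Total: 26 + 31 + 31 + 30 + 31 + 30 + 31 + 31 + 29 + 31 + 30 + 31 + 30 + 31 + 31 + 30 + 31 + 30 + 31 + 31 + 28 + 25 = 660.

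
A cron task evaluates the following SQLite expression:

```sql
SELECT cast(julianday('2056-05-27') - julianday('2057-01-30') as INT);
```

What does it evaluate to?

-248

4 days remain in May 2056 after the 27th (31 − 27).
Full months from June 2056 through December 2056 contribute their day counts.
Then 30 days into January 2057.
Total: 4 + 30 + 31 + 31 + 30 + 31 + 30 + 31 + 30 = 248.
The subtraction is earlier − later, so the result is −248 → -248.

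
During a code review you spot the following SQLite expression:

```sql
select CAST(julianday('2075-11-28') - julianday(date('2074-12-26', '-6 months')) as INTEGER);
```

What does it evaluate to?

Adding -6 months to 2074-12-26 gives 2074-06-26.
4 days remain in June 2074 after the 26th (30 − 26).
Full months from July 2074 through October 2075 contribute their day counts.
Then 28 days into November 2075.
Total: 4 + 31 + 31 + 30 + 31 + 30 + 31 + 31 + 28 + 31 + 30 + 31 + 30 + 31 + 31 + 30 + 31 + 28 = 520.

520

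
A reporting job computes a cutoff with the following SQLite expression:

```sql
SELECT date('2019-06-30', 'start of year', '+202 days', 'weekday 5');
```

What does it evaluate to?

2019-07-26

`start of year` rewinds 2019-06-30 to 2019-01-01.
Applying '+202 days' to 2019-01-01: counting 202 days forward gives 2019-07-22.
`weekday 5` advances to the next Friday; 2019-07-22 is a Monday, so it moves forward to 2019-07-26.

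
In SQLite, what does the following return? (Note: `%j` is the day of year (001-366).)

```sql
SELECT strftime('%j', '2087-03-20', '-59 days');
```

020

First apply '-59 days': 2087-03-20 → 2087-01-20.
Day-of-year for 2087-01-20: days since 2087-01-01 inclusive = 20, zero-padded to 020.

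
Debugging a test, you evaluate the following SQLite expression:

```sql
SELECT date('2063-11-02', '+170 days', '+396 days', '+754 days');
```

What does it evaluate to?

Applying '+170 days' to 2063-11-02: counting 170 days forward gives 2064-04-20.
Applying '+396 days' to 2064-04-20: counting 396 days forward gives 2065-05-21.
Applying '+754 days' to 2065-05-21: counting 754 days forward gives 2067-06-14.

2067-06-14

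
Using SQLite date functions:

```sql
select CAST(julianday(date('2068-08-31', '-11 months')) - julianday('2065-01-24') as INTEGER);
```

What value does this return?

Adding -11 months to 2068-08-31 targets 2067-09-31. September 2067 has only 30 days, so SQLite normalizes the 1-day overflow forward to 2067-10-01.
7 days remain in January 2065 after the 24th (31 − 24).
Full months from February 2065 through September 2067 contribute their day counts.
Then 1 day into October 2067.
Total: 7 + 28 + 31 + 30 + 31 + 30 + 31 + 31 + 30 + 31 + 30 + 31 + 31 + 28 + 31 + 30 + 31 + 30 + 31 + 31 + 30 + 31 + 30 + 31 + 31 + 28 + 31 + 30 + 31 + 30 + 31 + 31 + 30 + 1 = 980.

980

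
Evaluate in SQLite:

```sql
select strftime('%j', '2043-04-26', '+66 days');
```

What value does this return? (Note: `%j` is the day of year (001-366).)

182

First apply '+66 days': 2043-04-26 → 2043-07-01.
Day-of-year for 2043-07-01: days since 2043-01-01 inclusive = 182, zero-padded to 182.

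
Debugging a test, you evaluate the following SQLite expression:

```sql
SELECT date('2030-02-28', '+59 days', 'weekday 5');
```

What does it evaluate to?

Applying '+59 days' to 2030-02-28: counting 59 days forward gives 2030-04-28.
`weekday 5` advances to the next Friday; 2030-04-28 is a Sunday, so it moves forward to 2030-05-03.

2030-05-03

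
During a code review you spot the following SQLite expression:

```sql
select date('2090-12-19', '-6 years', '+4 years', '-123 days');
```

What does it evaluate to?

Adding -6 years to 2090-12-19 gives 2084-12-19.
Adding +4 years to 2084-12-19 gives 2088-12-19.
Applying '-123 days' to 2088-12-19: counting 123 days back gives 2088-08-18.

2088-08-18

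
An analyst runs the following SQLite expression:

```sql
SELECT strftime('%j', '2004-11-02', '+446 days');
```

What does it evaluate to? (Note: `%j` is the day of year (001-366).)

022

First apply '+446 days': 2004-11-02 → 2006-01-22.
Day-of-year for 2006-01-22: days since 2006-01-01 inclusive = 22, zero-padded to 022.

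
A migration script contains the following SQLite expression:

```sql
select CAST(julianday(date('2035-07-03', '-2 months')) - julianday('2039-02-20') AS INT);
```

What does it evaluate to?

Adding -2 months to 2035-07-03 gives 2035-05-03.
28 days remain in May 2035 after the 3rd (31 − 3).
Full months from June 2035 through January 2039 contribute their day counts.
Then 20 days into February 2039.
Total: 28 + 30 + 31 + 31 + 30 + 31 + 30 + 31 + 31 + 29 + 31 + 30 + 31 + 30 + 31 + 31 + 30 + 31 + 30 + 31 + 31 + 28 + 31 + 30 + 31 + 30 + 31 + 31 + 30 + 31 + 30 + 31 + 31 + 28 + 31 + 30 + 31 + 30 + 31 + 31 + 30 + 31 + 30 + 31 + 31 + 20 = 1389.
The subtraction is earlier − later, so the result is −1389 → -1389.

-1389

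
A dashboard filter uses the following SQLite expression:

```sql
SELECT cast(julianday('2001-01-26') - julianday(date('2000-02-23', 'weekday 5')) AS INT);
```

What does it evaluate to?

336

`weekday 5` advances to the next Friday; 2000-02-23 is a Wednesday, so it moves forward to 2000-02-25.
4 days remain in February 2000 after the 25th (29 − 25).
Full months from March 2000 through December 2000 contribute their day counts.
Then 26 days into January 2001.
Total: 4 + 31 + 30 + 31 + 30 + 31 + 31 + 30 + 31 + 30 + 31 + 26 = 336.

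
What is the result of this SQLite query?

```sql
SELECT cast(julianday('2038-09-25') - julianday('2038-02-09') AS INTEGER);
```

228

19 days remain in February 2038 after the 9th (28 − 9).
Full months from March 2038 through August 2038 contribute their day counts.
Then 25 days into September 2038.
Total: 19 + 31 + 30 + 31 + 30 + 31 + 31 + 25 = 228.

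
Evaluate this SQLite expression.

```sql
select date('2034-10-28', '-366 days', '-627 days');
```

Applying '-366 days' to 2034-10-28: counting 366 days back gives 2033-10-27.
Applying '-627 days' to 2033-10-27: counting 627 days back gives 2032-02-08.

2032-02-08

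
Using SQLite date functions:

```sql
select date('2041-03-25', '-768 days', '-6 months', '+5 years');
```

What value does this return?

2043-08-16

Applying '-768 days' to 2041-03-25: counting 768 days back gives 2039-02-16.
Adding -6 months to 2039-02-16 gives 2038-08-16.
Adding +5 years to 2038-08-16 gives 2043-08-16.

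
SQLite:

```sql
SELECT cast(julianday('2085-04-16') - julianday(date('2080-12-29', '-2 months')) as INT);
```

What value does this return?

Adding -2 months to 2080-12-29 gives 2080-10-29.
2 days remain in October 2080 after the 29th (31 − 29).
Full months from November 2080 through March 2085 contribute their day counts.
Then 16 days into April 2085.
Total: 2 + 30 + 31 + 31 + 28 + 31 + 30 + 31 + 30 + 31 + 31 + 30 + 31 + 30 + 31 + 31 + 28 + 31 + 30 + 31 + 30 + 31 + 31 + 30 + 31 + 30 + 31 + 31 + 28 + 31 + 30 + 31 + 30 + 31 + 31 + 30 + 31 + 30 + 31 + 31 + 29 + 31 + 30 + 31 + 30 + 31 + 31 + 30 + 31 + 30 + 31 + 31 + 28 + 31 + 16 = 1630.

1630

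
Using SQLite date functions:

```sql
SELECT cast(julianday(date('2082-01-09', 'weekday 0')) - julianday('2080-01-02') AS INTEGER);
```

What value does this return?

740

`weekday 0` advances to the next Sunday; 2082-01-09 is a Friday, so it moves forward to 2082-01-11.
29 days remain in January 2080 after the 2nd (31 − 2).
Full months from February 2080 through December 2081 contribute their day counts.
Then 11 days into January 2082.
Total: 29 + 29 + 31 + 30 + 31 + 30 + 31 + 31 + 30 + 31 + 30 + 31 + 31 + 28 + 31 + 30 + 31 + 30 + 31 + 31 + 30 + 31 + 30 + 31 + 11 = 740.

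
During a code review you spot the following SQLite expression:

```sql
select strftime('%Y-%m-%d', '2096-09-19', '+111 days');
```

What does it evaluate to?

First apply '+111 days': 2096-09-19 → 2097-01-08.
`%Y-%m-%d` extracts the ISO date: 2097-01-08.

2097-01-08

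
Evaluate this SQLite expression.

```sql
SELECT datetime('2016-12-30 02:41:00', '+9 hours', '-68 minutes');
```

2016-12-30 10:33:00

+9 hours from 2016-12-30 02:41:00 is 2016-12-30 11:41:00.
68 minutes = 1h 8m; -68 minutes from 2016-12-30 11:41:00 is 2016-12-30 10:33:00.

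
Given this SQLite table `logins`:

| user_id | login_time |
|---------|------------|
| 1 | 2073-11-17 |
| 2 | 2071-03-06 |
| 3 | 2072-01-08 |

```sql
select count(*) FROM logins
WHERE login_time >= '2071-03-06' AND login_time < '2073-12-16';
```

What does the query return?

3

Rows in [2071-03-06, 2073-12-16): 2073-11-17, 2071-03-06, 2072-01-08 → 3 rows.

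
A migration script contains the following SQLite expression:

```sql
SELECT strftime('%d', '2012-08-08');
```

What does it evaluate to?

08

`%d` extracts the 2-digit day of month: 08.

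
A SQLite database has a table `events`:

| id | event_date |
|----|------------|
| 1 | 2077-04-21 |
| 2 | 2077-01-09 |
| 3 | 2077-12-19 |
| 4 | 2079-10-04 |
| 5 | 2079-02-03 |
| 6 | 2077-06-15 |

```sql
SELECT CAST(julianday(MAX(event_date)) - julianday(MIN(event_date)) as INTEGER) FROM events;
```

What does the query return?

MIN = 2077-01-09, MAX = 2079-10-04.
22 days remain in January 2077 after the 9th (31 − 9).
Full months from February 2077 through September 2079 contribute their day counts.
Then 4 days into October 2079.
Total: 22 + 28 + 31 + 30 + 31 + 30 + 31 + 31 + 30 + 31 + 30 + 31 + 31 + 28 + 31 + 30 + 31 + 30 + 31 + 31 + 30 + 31 + 30 + 31 + 31 + 28 + 31 + 30 + 31 + 30 + 31 + 31 + 30 + 4 = 998.

998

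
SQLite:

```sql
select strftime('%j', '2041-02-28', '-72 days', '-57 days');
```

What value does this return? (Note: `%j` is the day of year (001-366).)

296

First apply '-72 days', '-57 days': 2041-02-28 → 2040-10-22.
Day-of-year for 2040-10-22: days since 2040-01-01 inclusive = 296, zero-padded to 296.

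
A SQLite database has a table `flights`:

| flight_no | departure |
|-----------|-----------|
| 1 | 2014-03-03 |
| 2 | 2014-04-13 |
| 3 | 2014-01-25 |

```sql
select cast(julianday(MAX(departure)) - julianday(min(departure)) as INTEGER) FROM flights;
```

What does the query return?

78

MIN = 2014-01-25, MAX = 2014-04-13.
6 days remain in January 2014 after the 25th (31 − 25).
February 2014: 28 days.
March 2014: 31 days.
Then 13 days into April 2014.
Total: 6 + 28 + 31 + 13 = 78.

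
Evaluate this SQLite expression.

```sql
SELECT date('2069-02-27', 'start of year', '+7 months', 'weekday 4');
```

`start of year` rewinds 2069-02-27 to 2069-01-01.
Adding +7 months to 2069-01-01 gives 2069-08-01.
`weekday 4` advances to the next Thursday; 2069-08-01 is already a Thursday, so it stays at 2069-08-01.

2069-08-01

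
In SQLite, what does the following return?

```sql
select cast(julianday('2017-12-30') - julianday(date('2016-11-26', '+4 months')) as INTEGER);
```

279

Adding +4 months to 2016-11-26 gives 2017-03-26.
5 days remain in March 2017 after the 26th (31 − 26).
Full months from April 2017 through November 2017 contribute their day counts.
Then 30 days into December 2017.
Total: 5 + 30 + 31 + 30 + 31 + 31 + 30 + 31 + 30 + 30 = 279.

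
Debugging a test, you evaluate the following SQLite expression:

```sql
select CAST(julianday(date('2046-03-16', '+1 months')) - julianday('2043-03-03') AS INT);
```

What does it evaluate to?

Adding +1 month to 2046-03-16 gives 2046-04-16.
28 days remain in March 2043 after the 3rd (31 − 3).
Full months from April 2043 through March 2046 contribute their day counts.
Then 16 days into April 2046.
Total: 28 + 30 + 31 + 30 + 31 + 31 + 30 + 31 + 30 + 31 + 31 + 29 + 31 + 30 + 31 + 30 + 31 + 31 + 30 + 31 + 30 + 31 + 31 + 28 + 31 + 30 + 31 + 30 + 31 + 31 + 30 + 31 + 30 + 31 + 31 + 28 + 31 + 16 = 1140.

1140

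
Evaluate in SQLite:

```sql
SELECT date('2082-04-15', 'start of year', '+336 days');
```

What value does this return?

`start of year` rewinds 2082-04-15 to 2082-01-01.
Applying '+336 days' to 2082-01-01: counting 336 days forward gives 2082-12-03.

2082-12-03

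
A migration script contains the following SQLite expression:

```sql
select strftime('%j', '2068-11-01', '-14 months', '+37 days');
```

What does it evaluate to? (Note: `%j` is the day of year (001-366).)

First apply '-14 months', '+37 days': 2068-11-01 → 2067-10-08.
Day-of-year for 2067-10-08: days since 2067-01-01 inclusive = 281, zero-padded to 281.

281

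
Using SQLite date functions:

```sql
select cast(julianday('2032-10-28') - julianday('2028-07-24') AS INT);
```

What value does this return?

1557

7 days remain in July 2028 after the 24th (31 − 24).
Full months from August 2028 through September 2032 contribute their day counts.
Then 28 days into October 2032.
Total: 7 + 31 + 30 + 31 + 30 + 31 + 31 + 28 + 31 + 30 + 31 + 30 + 31 + 31 + 30 + 31 + 30 + 31 + 31 + 28 + 31 + 30 + 31 + 30 + 31 + 31 + 30 + 31 + 30 + 31 + 31 + 28 + 31 + 30 + 31 + 30 + 31 + 31 + 30 + 31 + 30 + 31 + 31 + 29 + 31 + 30 + 31 + 30 + 31 + 31 + 30 + 28 = 1557.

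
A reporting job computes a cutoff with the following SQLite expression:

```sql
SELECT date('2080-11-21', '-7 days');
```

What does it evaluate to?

Going back 7 days within November lands on 2080-11-14.

2080-11-14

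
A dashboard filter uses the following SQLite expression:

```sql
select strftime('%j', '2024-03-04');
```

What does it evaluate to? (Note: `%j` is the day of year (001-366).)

Day-of-year for 2024-03-04: days since 2024-01-01 inclusive = 64, zero-padded to 064.

064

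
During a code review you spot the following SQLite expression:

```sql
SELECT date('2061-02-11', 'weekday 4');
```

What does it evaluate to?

`weekday 4` advances to the next Thursday; 2061-02-11 is a Friday, so it moves forward to 2061-02-17.

2061-02-17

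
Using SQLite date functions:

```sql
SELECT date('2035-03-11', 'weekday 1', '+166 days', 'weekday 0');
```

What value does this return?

2035-08-26

`weekday 1` advances to the next Monday; 2035-03-11 is a Sunday, so it moves forward to 2035-03-12.
Applying '+166 days' to 2035-03-12: counting 166 days forward gives 2035-08-25.
`weekday 0` advances to the next Sunday; 2035-08-25 is a Saturday, so it moves forward to 2035-08-26.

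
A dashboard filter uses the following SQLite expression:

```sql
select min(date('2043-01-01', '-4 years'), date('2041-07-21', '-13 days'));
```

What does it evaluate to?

date('2043-01-01', '-4 years') → 2039-01-01.
date('2041-07-21', '-13 days') → 2041-07-08.
Earlier of the two is 2039-01-01.

2039-01-01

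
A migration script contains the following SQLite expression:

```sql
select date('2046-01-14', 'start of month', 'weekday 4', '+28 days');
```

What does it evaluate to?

`start of month` rewinds 2046-01-14 to 2046-01-01.
`weekday 4` advances to the next Thursday; 2046-01-01 is a Monday, so it moves forward to 2046-01-04.
January 2046 has 31 days; 27 remain after the 4th, so 28 days reach 2046-02-01.

2046-02-01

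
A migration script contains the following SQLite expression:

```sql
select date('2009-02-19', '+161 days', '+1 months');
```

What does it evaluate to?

2009-08-30

Applying '+161 days' to 2009-02-19: counting 161 days forward gives 2009-07-30.
Adding +1 month to 2009-07-30 gives 2009-08-30.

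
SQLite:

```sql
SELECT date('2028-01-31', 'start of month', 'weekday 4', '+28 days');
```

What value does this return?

2028-02-03

`start of month` rewinds 2028-01-31 to 2028-01-01.
`weekday 4` advances to the next Thursday; 2028-01-01 is a Saturday, so it moves forward to 2028-01-06.
January 2028 has 31 days; 25 remain after the 6th, so 26 days reach 2028-02-01.
Advancing 2 more days within February lands on 2028-02-03.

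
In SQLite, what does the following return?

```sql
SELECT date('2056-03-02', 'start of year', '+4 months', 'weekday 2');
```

`start of year` rewinds 2056-03-02 to 2056-01-01.
Adding +4 months to 2056-01-01 gives 2056-05-01.
`weekday 2` advances to the next Tuesday; 2056-05-01 is a Monday, so it moves forward to 2056-05-02.

2056-05-02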